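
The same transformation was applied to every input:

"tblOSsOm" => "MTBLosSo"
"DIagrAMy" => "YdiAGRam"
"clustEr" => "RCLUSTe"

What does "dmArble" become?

EDMaRBL

In each case the input is transformed by: flip the case of every letter, then move the last character to the front.
On "dmArble" that produces "EDMaRBL".
(Check on "clustEr": → "CLUSTeR" → "RCLUSTe" ✓)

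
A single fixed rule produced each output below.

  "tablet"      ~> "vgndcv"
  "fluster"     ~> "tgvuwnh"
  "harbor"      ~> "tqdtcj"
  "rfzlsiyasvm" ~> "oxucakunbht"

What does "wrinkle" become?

What's happening: reverse the string, then shift every letter 2 places forward in the alphabet (wrapping around).
Starting from "wrinkle": after the first operation, "elknirw"; after the second, "gnmpkty".

gnmpkty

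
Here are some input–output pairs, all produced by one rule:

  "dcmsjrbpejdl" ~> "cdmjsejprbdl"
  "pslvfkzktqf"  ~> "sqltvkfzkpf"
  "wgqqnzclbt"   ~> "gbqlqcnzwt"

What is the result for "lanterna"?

The pattern: take characters alternately from the front and the back (1st, last, 2nd, 2nd-last, ...), then move the first 2 characters to the end (rotate left by 2).
Starting from "lanterna": after the first operation, "laannrte"; after the second, "annrtela".

annrtela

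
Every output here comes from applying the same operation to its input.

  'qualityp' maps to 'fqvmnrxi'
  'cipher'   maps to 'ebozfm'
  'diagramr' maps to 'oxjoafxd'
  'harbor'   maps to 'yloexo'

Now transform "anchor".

Looking at the pairs, the operation is to swap the front and back halves of the string, then shift every letter 3 places backward in the alphabet (wrapping around).
For "anchor" the result is "eloxkz".

eloxkz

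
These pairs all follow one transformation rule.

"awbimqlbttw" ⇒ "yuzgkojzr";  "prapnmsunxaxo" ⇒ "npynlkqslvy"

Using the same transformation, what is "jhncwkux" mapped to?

hflaui

Rule — delete the last 2 characters, then shift every letter 2 places backward in the alphabet (wrapping around).
"jhncwkux" → "jhncwk" → "hflaui".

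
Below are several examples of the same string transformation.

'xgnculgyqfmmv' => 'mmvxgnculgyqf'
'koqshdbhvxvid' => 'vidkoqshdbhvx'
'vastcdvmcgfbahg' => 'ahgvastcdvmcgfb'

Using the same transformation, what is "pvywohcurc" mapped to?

urcpvywohc

What's happening: move the last 3 characters to the front (rotate right by 3).
So "pvywohcurc" becomes "urcpvywohc".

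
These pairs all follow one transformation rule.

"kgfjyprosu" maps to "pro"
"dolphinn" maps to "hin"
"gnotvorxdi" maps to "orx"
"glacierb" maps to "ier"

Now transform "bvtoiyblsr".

ybl

The pattern: swap the front and back halves of the string, then keep only the first 3 characters.
For "bvtoiyblsr" the result is "ybl".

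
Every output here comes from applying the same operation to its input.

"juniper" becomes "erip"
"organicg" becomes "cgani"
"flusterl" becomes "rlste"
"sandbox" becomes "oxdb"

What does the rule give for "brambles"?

esmbl

Looking at the pairs, the operation is to delete the first 3 characters, then move the last 2 characters to the front (rotate right by 2).
Working it through for "brambles": intermediate "mbles", final "esmbl".
(Check on "sandbox": → "dbox" → "oxdb" ✓)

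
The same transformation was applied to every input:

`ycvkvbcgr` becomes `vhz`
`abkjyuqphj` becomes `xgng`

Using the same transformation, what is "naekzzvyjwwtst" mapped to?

The transformation: keep one character in every 3, starting at position 1 (positions 1st, 4th, 7th, ...), then shift every letter 3 places backward in the alphabet (wrapping around).
On "naekzzvyjwwtst": the first step gives "nkvws", and the second then gives "khstp".

khstp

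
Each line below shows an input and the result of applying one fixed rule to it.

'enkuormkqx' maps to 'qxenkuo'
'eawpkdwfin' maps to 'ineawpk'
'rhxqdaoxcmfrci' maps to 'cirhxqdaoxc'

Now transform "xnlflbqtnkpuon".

Each output is the input with this applied: move the last 2 characters to the front (rotate right by 2), then delete the last 3 characters.
"xnlflbqtnkpuon" → "onxnlflbqtnkpu" → "onxnlflbqtn".

onxnlflbqtn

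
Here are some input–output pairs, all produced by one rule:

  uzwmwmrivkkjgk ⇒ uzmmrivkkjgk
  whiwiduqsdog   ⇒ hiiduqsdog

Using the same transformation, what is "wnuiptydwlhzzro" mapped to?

nuiptydlhzzro

In each case the input is transformed by: remove every "w".
On "wnuiptydwlhzzro" that produces "nuiptydlhzzro".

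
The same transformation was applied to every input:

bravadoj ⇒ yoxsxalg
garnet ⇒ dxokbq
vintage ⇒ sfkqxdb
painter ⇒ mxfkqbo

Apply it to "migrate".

jfdoxqb

Rule — shift every letter 3 places backward in the alphabet (wrapping around).
Applying that to "migrate" gives "jfdoxqb".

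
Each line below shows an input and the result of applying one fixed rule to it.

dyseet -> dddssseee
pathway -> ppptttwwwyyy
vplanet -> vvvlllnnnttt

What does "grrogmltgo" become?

Looking at the pairs, the operation is to keep every other character starting from the first (positions 1st, 3rd, 5th, ...), then repeat every character 3 times.
For "grrogmltgo", step one produces "grglg"; step two turns that into "gggrrrggglllggg".

gggrrrggglllggg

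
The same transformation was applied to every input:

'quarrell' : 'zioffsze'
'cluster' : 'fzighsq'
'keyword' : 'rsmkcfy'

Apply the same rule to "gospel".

zcgdsu

The rule is to swap the first and last characters, then shift every letter 12 places backward in the alphabet (wrapping around).
For "gospel", step one produces "lospeg"; step two turns that into "zcgdsu".
(Check on "keyword": → "deywork" → "rsmkcfy" ✓)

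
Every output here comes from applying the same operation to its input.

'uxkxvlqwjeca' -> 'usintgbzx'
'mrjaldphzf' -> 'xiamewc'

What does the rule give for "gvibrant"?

The rule is to shift every letter 3 places backward in the alphabet (wrapping around), then delete the first 3 characters.
On "gvibrant": the first step gives "dsfyoxkq", and the second then gives "yoxkq".

yoxkq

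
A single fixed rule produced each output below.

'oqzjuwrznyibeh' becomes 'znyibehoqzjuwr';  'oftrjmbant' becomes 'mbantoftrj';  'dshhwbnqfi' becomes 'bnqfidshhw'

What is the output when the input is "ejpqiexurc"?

exurcejpqi

Looking at the pairs, the operation is to swap the front and back halves of the string.
So "ejpqiexurc" becomes "exurcejpqi".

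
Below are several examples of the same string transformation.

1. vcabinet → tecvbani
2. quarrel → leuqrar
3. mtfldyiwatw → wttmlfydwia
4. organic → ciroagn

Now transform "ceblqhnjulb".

bleclbhqjnu

The pattern: move the last 2 characters to the front (rotate right by 2), then swap each adjacent pair of characters (1↔2, 3↔4, ...).
"ceblqhnjulb" → "lbceblqhnju" → "bleclbhqjnu".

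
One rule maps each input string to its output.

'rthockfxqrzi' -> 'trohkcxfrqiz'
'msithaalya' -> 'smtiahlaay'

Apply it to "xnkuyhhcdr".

Rule — swap each adjacent pair of characters (1↔2, 3↔4, ...).
Applying that to "xnkuyhhcdr" gives "nxukhychrd".

nxukhychrd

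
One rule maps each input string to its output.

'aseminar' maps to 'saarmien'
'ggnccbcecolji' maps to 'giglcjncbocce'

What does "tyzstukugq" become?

ygtqskzuut

The transformation: swap each adjacent pair of characters (1↔2, 3↔4, ...), then take characters alternately from the front and the back (1st, last, 2nd, 2nd-last, ...).
Doing the same to "tyzstukugq": "ygtqskzuut".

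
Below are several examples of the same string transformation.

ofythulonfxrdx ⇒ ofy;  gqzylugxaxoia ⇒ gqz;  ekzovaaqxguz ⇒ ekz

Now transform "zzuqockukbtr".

The pattern: keep only the first 3 characters.
Applying that to "zzuqockukbtr" gives "zzu".

zzu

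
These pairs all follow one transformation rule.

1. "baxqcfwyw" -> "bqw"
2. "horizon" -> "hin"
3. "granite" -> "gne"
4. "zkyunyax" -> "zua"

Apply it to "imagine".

ige

The rule is to keep one character in every 3, starting at position 1 (positions 1st, 4th, 7th, ...).
On "imagine" that produces "ige".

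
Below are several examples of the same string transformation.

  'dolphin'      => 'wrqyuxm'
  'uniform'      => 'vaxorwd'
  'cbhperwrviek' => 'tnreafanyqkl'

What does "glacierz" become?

ianrljup

Looking at the pairs, the operation is to shift every letter 9 places forward in the alphabet (wrapping around), then reverse the string.
Working it through for "glacierz": intermediate "pujlrnai", final "ianrljup".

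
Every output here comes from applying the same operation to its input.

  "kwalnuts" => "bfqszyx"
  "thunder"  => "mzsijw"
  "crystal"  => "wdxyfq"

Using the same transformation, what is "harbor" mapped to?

In each case the input is transformed by: delete the first character, then shift every letter 5 places forward in the alphabet (wrapping around).
Applying both steps to "harbor": "arbor", then "fwgtw".
(Check on "kwalnuts": → "walnuts" → "bfqszyx" ✓)

fwgtw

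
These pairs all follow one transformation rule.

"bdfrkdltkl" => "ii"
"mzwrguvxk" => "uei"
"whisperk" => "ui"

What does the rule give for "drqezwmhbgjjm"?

Each output is the input with this applied: shift every letter 2 places backward in the alphabet (wrapping around), then keep only the vowels.
So "drqezwmhbgjjm" becomes "oue".

oue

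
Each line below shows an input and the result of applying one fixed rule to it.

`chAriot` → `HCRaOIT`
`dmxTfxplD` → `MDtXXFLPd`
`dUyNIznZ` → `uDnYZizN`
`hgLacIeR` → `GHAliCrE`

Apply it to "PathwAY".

In each case the input is transformed by: flip the case of every letter, then swap each adjacent pair of characters (1↔2, 3↔4, ...).
For "PathwAY" the result is "ApHTaWy".

ApHTaWy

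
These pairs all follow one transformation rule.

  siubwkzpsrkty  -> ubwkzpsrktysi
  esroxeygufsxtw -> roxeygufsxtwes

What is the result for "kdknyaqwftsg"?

The transformation: move the first 2 characters to the end (rotate left by 2).
On "kdknyaqwftsg" that produces "knyaqwftsgkd".

knyaqwftsgkd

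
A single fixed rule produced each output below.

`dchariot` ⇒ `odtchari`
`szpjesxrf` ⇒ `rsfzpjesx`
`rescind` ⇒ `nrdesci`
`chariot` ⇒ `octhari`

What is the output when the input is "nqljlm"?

What's happening: swap the first and last characters, then move the last 2 characters to the front (rotate right by 2).
On "nqljlm": the first step gives "mqljln", and the second then gives "lnmqlj".

lnmqlj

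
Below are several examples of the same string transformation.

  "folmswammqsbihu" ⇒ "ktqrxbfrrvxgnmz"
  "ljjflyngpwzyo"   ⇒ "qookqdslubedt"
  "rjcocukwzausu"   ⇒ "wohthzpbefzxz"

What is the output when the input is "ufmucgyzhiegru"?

zkrzhldemnjlwz

Rule — shift every letter 5 places forward in the alphabet (wrapping around).
So "ufmucgyzhiegru" becomes "zkrzhldemnjlwz".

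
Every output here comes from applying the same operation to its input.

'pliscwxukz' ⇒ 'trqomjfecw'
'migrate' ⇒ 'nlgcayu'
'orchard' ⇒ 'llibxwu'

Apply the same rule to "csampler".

mljgfywu

Each output is the input with this applied: sort the characters into reverse alphabetical order, then shift every letter 6 places backward in the alphabet (wrapping around).
On "csampler": the first step gives "srpmleca", and the second then gives "mljgfywu".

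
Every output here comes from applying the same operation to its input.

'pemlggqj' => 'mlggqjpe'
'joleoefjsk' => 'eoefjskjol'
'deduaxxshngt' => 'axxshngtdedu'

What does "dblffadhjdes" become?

The rule is to swap the front and back halves of the string, then move the last 2 characters to the front (rotate right by 2).
On "dblffadhjdes": the first step gives "dhjdesdblffa", and the second then gives "fadhjdesdblf".

fadhjdesdblf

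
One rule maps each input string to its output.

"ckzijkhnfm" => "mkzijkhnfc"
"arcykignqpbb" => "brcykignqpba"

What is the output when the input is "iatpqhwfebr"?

In each case the input is transformed by: swap the first and last characters.
"iatpqhwfebr" → "ratpqhwfebi".

ratpqhwfebi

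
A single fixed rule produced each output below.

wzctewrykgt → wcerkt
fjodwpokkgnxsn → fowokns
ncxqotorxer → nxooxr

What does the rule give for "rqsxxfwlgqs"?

The transformation: keep every other character starting from the first (positions 1st, 3rd, 5th, ...).
Applying that to "rqsxxfwlgqs" gives "rsxwgs".

rsxwgs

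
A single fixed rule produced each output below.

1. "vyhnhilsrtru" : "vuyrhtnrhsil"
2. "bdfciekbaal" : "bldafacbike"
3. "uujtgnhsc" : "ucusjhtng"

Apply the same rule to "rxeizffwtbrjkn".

rnxkejirzbftfw

In each case the input is transformed by: take characters alternately from the front and the back (1st, last, 2nd, 2nd-last, ...).
"rxeizffwtbrjkn" → "rnxkejirzbftfw".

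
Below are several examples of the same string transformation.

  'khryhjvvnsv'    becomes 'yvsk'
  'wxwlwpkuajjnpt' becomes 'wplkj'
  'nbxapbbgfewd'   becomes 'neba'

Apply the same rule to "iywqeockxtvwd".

tqidc

What's happening: keep one character in every 3, starting at position 1 (positions 1st, 4th, 7th, ...), then sort the characters into reverse alphabetical order.
Doing the same to "iywqeockxtvwd": "tqidc".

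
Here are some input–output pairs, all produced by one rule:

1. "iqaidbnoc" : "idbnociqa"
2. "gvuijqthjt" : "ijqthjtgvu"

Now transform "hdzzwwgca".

Looking at the pairs, the operation is to move the first 3 characters to the end (rotate left by 3).
For "hdzzwwgca" the result is "zwwgcahdz".

zwwgcahdz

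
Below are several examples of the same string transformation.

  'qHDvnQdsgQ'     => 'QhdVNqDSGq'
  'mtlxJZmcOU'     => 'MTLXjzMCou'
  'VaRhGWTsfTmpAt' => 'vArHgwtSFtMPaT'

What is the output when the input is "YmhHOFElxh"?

yMHhofeLXH

Each output is the input with this applied: flip the case of every letter.
Applying that to "YmhHOFElxh" gives "yMHhofeLXH".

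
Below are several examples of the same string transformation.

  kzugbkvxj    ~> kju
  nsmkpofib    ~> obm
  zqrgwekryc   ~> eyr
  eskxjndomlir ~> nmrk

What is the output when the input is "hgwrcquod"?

qdw

What's happening: keep one character in every 3, starting at position 3 (positions 3rd, 6th, 9th, ...), then move the first character to the end.
Working it through for "hgwrcquod": intermediate "wqd", final "qdw".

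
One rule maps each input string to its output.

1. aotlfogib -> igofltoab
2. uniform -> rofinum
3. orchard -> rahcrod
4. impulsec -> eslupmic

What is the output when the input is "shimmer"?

emmihsr

What's happening: move the last character to the front, then reverse the string.
Working it through for "shimmer": intermediate "rshimme", final "emmihsr".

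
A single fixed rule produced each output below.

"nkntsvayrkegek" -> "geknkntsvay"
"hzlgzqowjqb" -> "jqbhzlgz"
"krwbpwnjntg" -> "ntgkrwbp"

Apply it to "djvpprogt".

ogtdjv

The transformation: move the last 3 characters to the front (rotate right by 3), then delete the last 3 characters.
Working it through for "djvpprogt": intermediate "ogtdjvppr", final "ogtdjv".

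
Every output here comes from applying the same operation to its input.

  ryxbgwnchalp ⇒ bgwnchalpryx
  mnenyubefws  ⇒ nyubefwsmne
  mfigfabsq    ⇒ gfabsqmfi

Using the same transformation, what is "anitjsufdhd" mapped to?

tjsufdhdani

The pattern: move the first 3 characters to the end (rotate left by 3).
"anitjsufdhd" → "tjsufdhdani".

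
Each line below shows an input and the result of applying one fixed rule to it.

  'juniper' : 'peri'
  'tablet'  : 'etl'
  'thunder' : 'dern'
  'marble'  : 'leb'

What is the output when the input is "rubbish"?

The transformation: delete the first 3 characters, then move the first character to the end.
Working it through for "rubbish": intermediate "bish", final "ishb".

ishb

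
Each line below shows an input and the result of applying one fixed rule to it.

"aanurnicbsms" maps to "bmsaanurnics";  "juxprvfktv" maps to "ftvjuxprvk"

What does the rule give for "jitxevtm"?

etmjitxv

Rule — move the last 3 characters to the front (rotate right by 3), then swap the first and last characters.
Working it through for "jitxevtm": intermediate "vtmjitxe", final "etmjitxv".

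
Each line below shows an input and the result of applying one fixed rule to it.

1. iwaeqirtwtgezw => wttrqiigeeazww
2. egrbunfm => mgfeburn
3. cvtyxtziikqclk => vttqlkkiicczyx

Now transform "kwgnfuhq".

nkhgfwuq

Looking at the pairs, the operation is to sort the characters into reverse alphabetical order, then move the first 3 characters to the end (rotate left by 3).
Working it through for "kwgnfuhq": intermediate "wuqnkhgf", final "nkhgfwuq".
(Check on "egrbunfm": → "urnmgfeb" → "mgfeburn" ✓)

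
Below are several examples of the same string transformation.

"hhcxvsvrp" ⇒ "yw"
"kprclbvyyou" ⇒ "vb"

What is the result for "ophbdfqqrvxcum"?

The pattern: shift every letter 7 places forward in the alphabet (wrapping around), then keep only the last 2 characters.
On "ophbdfqqrvxcum": the first step gives "vwoikmxxycejbt", and the second then gives "bt".

bt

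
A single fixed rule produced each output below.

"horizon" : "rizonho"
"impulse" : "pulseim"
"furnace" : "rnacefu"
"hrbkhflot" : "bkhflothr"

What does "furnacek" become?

The pattern: move the first 2 characters to the end (rotate left by 2).
On "furnacek" that produces "rnacekfu".

rnacekfu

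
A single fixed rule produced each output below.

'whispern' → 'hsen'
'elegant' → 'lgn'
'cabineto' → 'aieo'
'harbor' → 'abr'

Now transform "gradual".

In each case the input is transformed by: keep every other character starting from the second (positions 2nd, 4th, 6th, ...).
Doing the same to "gradual": "rda".

rda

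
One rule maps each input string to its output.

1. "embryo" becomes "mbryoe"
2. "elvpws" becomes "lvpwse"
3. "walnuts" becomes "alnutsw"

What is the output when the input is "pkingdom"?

kingdomp

What's happening: move the first character to the end.
On "pkingdom" that produces "kingdomp".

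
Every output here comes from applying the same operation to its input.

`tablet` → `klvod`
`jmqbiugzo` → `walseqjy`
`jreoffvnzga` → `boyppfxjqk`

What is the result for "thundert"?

What's happening: delete the first character, then shift every letter 10 places forward in the alphabet (wrapping around).
For "thundert", step one produces "hundert"; step two turns that into "rexnobd".

rexnobd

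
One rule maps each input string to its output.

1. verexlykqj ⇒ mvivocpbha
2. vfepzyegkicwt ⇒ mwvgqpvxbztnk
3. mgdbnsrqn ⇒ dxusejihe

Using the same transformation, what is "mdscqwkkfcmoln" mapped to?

dujthnbbwtdfce

The rule is to shift every letter 9 places backward in the alphabet (wrapping around).
For "mdscqwkkfcmoln" the result is "dujthnbbwtdfce".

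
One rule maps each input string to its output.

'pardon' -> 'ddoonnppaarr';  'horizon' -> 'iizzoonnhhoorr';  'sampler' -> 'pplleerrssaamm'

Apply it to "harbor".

Each output is the input with this applied: move the first 3 characters to the end (rotate left by 3), then double every character.
On "harbor": the first step gives "borhar", and the second then gives "bboorrhhaarr".

bboorrhhaarr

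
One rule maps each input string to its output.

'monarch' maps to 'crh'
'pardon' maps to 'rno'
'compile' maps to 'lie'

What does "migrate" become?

In each case the input is transformed by: swap each adjacent pair of characters (1↔2, 3↔4, ...), then keep only the last 3 characters.
"migrate" → "imrgtae" → "tae".

tae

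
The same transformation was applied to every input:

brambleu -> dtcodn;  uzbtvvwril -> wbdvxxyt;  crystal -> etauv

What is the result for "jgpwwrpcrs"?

The transformation: shift every letter 2 places forward in the alphabet (wrapping around), then delete the last 2 characters.
On "jgpwwrpcrs": the first step gives "liryytretu", and the second then gives "liryytre".

liryytre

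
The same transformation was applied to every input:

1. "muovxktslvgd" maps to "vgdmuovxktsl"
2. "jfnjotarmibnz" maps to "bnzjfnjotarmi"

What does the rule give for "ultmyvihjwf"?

Looking at the pairs, the operation is to move the last 3 characters to the front (rotate right by 3).
So "ultmyvihjwf" becomes "jwfultmyvih".

jwfultmyvih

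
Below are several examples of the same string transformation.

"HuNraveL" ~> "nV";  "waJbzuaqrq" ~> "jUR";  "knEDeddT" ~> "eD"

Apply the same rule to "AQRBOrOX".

rR

The transformation: keep one character in every 3, starting at position 3 (positions 3rd, 6th, 9th, ...), then flip the case of every letter.
Starting from "AQRBOrOX": after the first operation, "Rr"; after the second, "rR".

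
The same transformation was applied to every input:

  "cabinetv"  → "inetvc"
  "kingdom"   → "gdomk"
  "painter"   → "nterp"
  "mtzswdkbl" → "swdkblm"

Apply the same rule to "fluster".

The pattern: move the first character to the end, then delete the first 2 characters.
Applying both steps to "fluster": "lusterf", then "sterf".

sterf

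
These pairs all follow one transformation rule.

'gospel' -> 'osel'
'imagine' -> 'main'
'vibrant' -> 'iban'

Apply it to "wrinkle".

rikl

Each output is the input with this applied: double every character, then keep one character in every 3, starting at position 3 (positions 3rd, 6th, 9th, ...).
Starting from "wrinkle": after the first operation, "wwrriinnkkllee"; after the second, "rikl".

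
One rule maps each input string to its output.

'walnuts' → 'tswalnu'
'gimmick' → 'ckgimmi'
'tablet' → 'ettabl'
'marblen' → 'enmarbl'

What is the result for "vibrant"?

Each output is the input with this applied: move the last 2 characters to the front (rotate right by 2).
Doing the same to "vibrant": "ntvibra".

ntvibra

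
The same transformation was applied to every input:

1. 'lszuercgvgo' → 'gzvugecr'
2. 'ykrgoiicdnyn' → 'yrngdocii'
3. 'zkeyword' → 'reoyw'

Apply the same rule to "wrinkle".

likn

Rule — take characters alternately from the front and the back (1st, last, 2nd, 2nd-last, ...), then delete the first 3 characters.
So "wrinkle" becomes "likn".
(Check on "ykrgoiicdnyn": → "ynkyrngdocii" → "yrngdocii" ✓)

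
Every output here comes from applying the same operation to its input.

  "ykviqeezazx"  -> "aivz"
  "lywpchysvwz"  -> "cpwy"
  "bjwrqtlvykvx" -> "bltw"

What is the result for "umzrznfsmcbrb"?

bfnsz

What's happening: sort the characters into alphabetical order, then keep one character in every 3, starting at position 1 (positions 1st, 4th, 7th, ...).
"umzrznfsmcbrb" → "bbcfmmnrrsuzz" → "bfnsz".
(Check on "bjwrqtlvykvx": → "bjklqrtvvwxy" → "bltw" ✓)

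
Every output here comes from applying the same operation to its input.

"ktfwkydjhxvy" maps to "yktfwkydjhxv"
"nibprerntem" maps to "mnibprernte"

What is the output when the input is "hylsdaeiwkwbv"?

vhylsdaeiwkwb

Rule — move the last character to the front.
On "hylsdaeiwkwbv" that produces "vhylsdaeiwkwb".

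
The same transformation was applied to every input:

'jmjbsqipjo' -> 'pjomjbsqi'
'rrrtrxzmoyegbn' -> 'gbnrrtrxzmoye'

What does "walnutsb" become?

tsbalnu

Each output is the input with this applied: delete the first character, then move the last 3 characters to the front (rotate right by 3).
Working it through for "walnutsb": intermediate "alnutsb", final "tsbalnu".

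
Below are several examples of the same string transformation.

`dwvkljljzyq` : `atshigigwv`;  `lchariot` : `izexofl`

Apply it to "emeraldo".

bjboxia

The transformation: delete the last character, then shift every letter 3 places backward in the alphabet (wrapping around).
"emeraldo" → "emerald" → "bjboxia".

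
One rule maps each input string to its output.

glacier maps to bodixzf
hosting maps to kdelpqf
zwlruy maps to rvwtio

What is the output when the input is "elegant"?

kqbibdx

Each output is the input with this applied: move the last 2 characters to the front (rotate right by 2), then shift every letter 3 places backward in the alphabet (wrapping around).
On "elegant": the first step gives "ntelega", and the second then gives "kqbibdx".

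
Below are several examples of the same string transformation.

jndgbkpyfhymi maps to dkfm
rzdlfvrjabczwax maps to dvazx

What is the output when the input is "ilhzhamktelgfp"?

hatg

In each case the input is transformed by: keep one character in every 3, starting at position 3 (positions 3rd, 6th, 9th, ...).
Applying that to "ilhzhamktelgfp" gives "hatg".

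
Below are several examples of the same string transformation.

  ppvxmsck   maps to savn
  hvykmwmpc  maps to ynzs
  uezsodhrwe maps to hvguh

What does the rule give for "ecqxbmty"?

fapb

The rule is to shift every letter 3 places forward in the alphabet (wrapping around), then keep every other character starting from the second (positions 2nd, 4th, 6th, ...).
Working it through for "ecqxbmty": intermediate "hftaepwb", final "fapb".
(Check on "hvykmwmpc": → "kybnpzpsf" → "ynzs" ✓)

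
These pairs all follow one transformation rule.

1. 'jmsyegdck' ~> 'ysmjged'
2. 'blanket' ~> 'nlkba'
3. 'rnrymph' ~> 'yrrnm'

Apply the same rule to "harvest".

vrhea

Looking at the pairs, the operation is to delete the last 2 characters, then sort the characters into reverse alphabetical order.
Applying both steps to "harvest": "harve", then "vrhea".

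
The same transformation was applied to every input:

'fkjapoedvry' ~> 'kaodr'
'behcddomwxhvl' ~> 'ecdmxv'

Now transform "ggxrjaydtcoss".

gradcs

Each output is the input with this applied: keep every other character starting from the second (positions 2nd, 4th, 6th, ...).
For "ggxrjaydtcoss" the result is "gradcs".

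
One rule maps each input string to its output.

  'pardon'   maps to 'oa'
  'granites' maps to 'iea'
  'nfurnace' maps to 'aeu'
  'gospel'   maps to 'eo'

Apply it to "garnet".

What's happening: swap the front and back halves of the string, then keep only the vowels.
Applying that to "garnet" gives "ea".

ea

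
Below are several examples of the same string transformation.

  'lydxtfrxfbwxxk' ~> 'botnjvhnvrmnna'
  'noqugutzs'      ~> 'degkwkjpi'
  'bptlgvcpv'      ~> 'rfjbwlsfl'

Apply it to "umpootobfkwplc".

kcfeejervamfbs

The transformation: shift every letter 10 places backward in the alphabet (wrapping around).
Applying that to "umpootobfkwplc" gives "kcfeejervamfbs".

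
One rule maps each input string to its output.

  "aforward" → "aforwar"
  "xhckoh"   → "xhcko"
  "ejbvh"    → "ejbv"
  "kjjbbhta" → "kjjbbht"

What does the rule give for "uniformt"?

The pattern: delete the last character.
So "uniformt" becomes "uniform".

uniform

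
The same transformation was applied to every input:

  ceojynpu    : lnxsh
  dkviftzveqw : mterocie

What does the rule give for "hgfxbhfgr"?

Each output is the input with this applied: delete the last 3 characters, then shift every letter 9 places forward in the alphabet (wrapping around).
For "hgfxbhfgr" the result is "qpogkq".

qpogkq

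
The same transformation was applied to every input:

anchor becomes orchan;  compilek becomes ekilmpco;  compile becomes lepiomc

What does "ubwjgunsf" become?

Each output is the input with this applied: reverse the string, then swap each adjacent pair of characters (1↔2, 3↔4, ...).
On "ubwjgunsf" that produces "sfunjgbwu".
(Check on "anchor": → "rohcna" → "orchan" ✓)

sfunjgbwu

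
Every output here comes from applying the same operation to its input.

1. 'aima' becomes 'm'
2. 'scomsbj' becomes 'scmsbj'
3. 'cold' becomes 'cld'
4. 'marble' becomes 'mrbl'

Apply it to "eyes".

Rule — remove every vowel.
For "eyes" the result is "ys".

ys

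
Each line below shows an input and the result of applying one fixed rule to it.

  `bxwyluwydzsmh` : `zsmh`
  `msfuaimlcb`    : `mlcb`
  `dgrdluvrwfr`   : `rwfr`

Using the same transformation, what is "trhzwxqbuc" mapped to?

qbuc

Looking at the pairs, the operation is to keep only the last 4 characters.
On "trhzwxqbuc" that produces "qbuc".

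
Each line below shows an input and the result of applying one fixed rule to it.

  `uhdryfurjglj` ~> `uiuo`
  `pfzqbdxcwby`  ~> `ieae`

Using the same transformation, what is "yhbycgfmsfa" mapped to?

eii

The transformation: shift every letter 3 places forward in the alphabet (wrapping around), then keep only the vowels.
For "yhbycgfmsfa", step one produces "bkebfjipvid"; step two turns that into "eii".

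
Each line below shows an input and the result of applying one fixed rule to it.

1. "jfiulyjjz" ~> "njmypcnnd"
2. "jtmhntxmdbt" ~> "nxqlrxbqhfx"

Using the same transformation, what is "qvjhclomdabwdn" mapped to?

Each output is the input with this applied: shift every letter 4 places forward in the alphabet (wrapping around).
Applying that to "qvjhclomdabwdn" gives "uznlgpsqhefahr".

uznlgpsqhefahr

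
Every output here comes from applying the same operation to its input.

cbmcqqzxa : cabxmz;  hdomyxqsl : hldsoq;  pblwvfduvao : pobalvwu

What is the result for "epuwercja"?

The rule is to take characters alternately from the front and the back (1st, last, 2nd, 2nd-last, ...), then delete the last 3 characters.
For "epuwercja", step one produces "eapjucwre"; step two turns that into "eapjuc".

eapjuc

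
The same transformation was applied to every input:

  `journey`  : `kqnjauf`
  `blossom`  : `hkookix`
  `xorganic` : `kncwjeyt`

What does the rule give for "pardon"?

The rule is to shift every letter 4 places backward in the alphabet (wrapping around), then move the first character to the end.
For "pardon", step one produces "lwnzkj"; step two turns that into "wnzkjl".
(Check on "xorganic": → "tkncwjey" → "kncwjeyt" ✓)

wnzkjl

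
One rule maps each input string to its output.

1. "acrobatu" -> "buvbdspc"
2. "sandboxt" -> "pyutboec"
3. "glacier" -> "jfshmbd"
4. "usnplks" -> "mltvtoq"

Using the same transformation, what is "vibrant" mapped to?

The pattern: shift every letter 1 place forward in the alphabet (wrapping around), then move the last 3 characters to the front (rotate right by 3).
"vibrant" → "bouwjcs".

bouwjcs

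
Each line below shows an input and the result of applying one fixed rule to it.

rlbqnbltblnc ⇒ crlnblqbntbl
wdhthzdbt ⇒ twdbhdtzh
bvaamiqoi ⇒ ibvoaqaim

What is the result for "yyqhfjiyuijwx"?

Looking at the pairs, the operation is to swap the first and last characters, then take characters alternately from the front and the back (1st, last, 2nd, 2nd-last, ...).
For "yyqhfjiyuijwx", step one produces "xyqhfjiyuijwy"; step two turns that into "xyywqjhifujyi".
(Check on "bvaamiqoi": → "ivaamiqob" → "ibvoaqaim" ✓)

xyywqjhifujyi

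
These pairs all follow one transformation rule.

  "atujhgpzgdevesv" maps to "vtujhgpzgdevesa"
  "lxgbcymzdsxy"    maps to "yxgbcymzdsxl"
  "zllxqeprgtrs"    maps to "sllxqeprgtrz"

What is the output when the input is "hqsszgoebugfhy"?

yqsszgoebugfhh

The transformation: swap the first and last characters.
For "hqsszgoebugfhy" the result is "yqsszgoebugfhh".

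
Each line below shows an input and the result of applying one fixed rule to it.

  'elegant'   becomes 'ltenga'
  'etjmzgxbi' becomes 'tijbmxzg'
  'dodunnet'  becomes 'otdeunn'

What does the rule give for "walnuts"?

asltnu

Looking at the pairs, the operation is to delete the first character, then take characters alternately from the front and the back (1st, last, 2nd, 2nd-last, ...).
Applying both steps to "walnuts": "alnuts", then "asltnu".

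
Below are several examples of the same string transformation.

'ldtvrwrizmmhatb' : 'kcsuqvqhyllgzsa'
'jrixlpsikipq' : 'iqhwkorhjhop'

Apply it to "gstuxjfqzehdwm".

frstwiepydgcvl

Each output is the input with this applied: shift every letter 1 place backward in the alphabet (wrapping around).
Doing the same to "gstuxjfqzehdwm": "frstwiepydgcvl".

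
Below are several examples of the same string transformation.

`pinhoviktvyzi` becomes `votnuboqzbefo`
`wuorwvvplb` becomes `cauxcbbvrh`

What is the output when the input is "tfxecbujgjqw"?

zldkihapmpwc

Rule — shift every letter 6 places forward in the alphabet (wrapping around).
For "tfxecbujgjqw" the result is "zldkihapmpwc".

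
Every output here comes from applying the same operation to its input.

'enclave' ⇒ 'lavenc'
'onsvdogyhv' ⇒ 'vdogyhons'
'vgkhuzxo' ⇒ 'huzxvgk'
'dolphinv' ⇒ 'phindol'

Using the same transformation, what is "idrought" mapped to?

Rule — delete the last character, then move the first 3 characters to the end (rotate left by 3).
Working it through for "idrought": intermediate "idrough", final "oughidr".

oughidr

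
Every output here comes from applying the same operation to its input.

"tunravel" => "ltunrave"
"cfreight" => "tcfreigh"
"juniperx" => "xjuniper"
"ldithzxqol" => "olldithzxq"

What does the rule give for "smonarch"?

The rule is to swap the front and back halves of the string, then move the first 3 characters to the end (rotate left by 3).
For "smonarch" the result is "hsmonarc".

hsmonarc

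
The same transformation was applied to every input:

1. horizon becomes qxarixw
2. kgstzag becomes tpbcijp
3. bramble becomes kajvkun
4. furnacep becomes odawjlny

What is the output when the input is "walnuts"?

The transformation: shift every letter 9 places forward in the alphabet (wrapping around).
"walnuts" → "fjuwdcb".

fjuwdcb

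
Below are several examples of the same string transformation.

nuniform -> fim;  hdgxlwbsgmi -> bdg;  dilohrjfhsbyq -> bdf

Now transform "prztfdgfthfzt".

The transformation: sort the characters into alphabetical order, then keep only the first 3 characters.
Applying both steps to "prztfdgfthfzt": "dfffghprtttzz", then "dff".

dff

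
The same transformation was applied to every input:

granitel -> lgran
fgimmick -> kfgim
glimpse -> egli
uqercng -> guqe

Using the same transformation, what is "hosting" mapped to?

ghos

Each output is the input with this applied: move the last character to the front, then delete the last 3 characters.
For "hosting", step one produces "ghostin"; step two turns that into "ghos".
(Check on "fgimmick": → "kfgimmic" → "kfgim" ✓)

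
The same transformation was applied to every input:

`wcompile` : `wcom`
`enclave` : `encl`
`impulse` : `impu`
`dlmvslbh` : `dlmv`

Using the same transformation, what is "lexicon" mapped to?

lexi

In each case the input is transformed by: keep only the first 4 characters.
For "lexicon" the result is "lexi".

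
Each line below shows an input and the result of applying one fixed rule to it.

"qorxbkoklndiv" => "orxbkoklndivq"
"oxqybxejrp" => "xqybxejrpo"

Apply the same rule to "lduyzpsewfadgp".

The rule is to move the first character to the end.
So "lduyzpsewfadgp" becomes "duyzpsewfadgpl".

duyzpsewfadgpl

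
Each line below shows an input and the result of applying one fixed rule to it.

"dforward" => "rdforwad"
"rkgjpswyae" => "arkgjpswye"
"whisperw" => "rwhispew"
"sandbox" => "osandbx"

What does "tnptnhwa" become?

Rule — move the last character to the front, then swap the first and last characters.
Applying both steps to "tnptnhwa": "atnptnhw", then "wtnptnha".
(Check on "sandbox": → "xsandbo" → "osandbx" ✓)

wtnptnha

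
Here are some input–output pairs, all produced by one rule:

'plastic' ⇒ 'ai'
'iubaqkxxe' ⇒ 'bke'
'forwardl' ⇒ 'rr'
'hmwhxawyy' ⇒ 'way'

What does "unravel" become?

re

Each output is the input with this applied: keep one character in every 3, starting at position 3 (positions 3rd, 6th, 9th, ...).
Doing the same to "unravel": "re".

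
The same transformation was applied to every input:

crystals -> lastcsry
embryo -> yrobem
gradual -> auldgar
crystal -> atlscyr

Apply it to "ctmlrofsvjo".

jvoscftomrl

The rule is to move the last 2 characters to the front (rotate right by 2), then take characters alternately from the front and the back (1st, last, 2nd, 2nd-last, ...).
Applying that to "ctmlrofsvjo" gives "jvoscftomrl".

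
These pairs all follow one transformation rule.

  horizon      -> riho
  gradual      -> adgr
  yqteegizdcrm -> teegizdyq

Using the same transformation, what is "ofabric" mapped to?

abof

Each output is the input with this applied: delete the last 3 characters, then move the first 2 characters to the end (rotate left by 2).
Working it through for "ofabric": intermediate "ofab", final "abof".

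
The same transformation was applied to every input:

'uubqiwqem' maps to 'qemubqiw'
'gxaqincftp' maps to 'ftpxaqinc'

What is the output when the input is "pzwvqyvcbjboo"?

boozwvqyvcbj

The rule is to delete the first character, then move the last 3 characters to the front (rotate right by 3).
On "pzwvqyvcbjboo": the first step gives "zwvqyvcbjboo", and the second then gives "boozwvqyvcbj".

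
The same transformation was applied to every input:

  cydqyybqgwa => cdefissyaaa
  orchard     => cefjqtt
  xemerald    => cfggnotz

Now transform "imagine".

Each output is the input with this applied: sort the characters into alphabetical order, then shift every letter 2 places forward in the alphabet (wrapping around).
Working it through for "imagine": intermediate "aegiimn", final "cgikkop".

cgikkop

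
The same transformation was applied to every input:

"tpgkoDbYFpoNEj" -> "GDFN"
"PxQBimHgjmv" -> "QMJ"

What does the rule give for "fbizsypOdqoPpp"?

IYDP

The rule is to keep one character in every 3, starting at position 3 (positions 3rd, 6th, 9th, ...), then convert every letter to uppercase.
Starting from "fbizsypOdqoPpp": after the first operation, "iydP"; after the second, "IYDP".
(Check on "PxQBimHgjmv": → "Qmj" → "QMJ" ✓)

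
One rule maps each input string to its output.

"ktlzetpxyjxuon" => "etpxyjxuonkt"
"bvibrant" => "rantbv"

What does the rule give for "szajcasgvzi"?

casgvzisz

Each output is the input with this applied: move the first 2 characters to the end (rotate left by 2), then delete the first 2 characters.
Applying both steps to "szajcasgvzi": "ajcasgvzisz", then "casgvzisz".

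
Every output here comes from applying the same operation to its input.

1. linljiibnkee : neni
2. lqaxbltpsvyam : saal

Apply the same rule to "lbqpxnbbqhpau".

In each case the input is transformed by: keep one character in every 3, starting at position 3 (positions 3rd, 6th, 9th, ...), then swap the front and back halves of the string.
Working it through for "lbqpxnbbqhpau": intermediate "qnqa", final "qaqn".

qaqn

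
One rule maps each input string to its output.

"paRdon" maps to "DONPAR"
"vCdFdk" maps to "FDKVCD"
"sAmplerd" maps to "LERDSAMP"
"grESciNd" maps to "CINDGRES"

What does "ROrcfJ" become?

CFJROR

Rule — swap the front and back halves of the string, then convert every letter to uppercase.
Applying both steps to "ROrcfJ": "cfJROr", then "CFJROR".
(Check on "paRdon": → "donpaR" → "DONPAR" ✓)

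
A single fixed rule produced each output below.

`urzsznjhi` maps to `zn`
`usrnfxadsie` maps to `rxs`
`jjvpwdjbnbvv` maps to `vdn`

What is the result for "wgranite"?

Rule — delete the last character, then keep one character in every 3, starting at position 3 (positions 3rd, 6th, 9th, ...).
Working it through for "wgranite": intermediate "wgranit", final "ri".

ri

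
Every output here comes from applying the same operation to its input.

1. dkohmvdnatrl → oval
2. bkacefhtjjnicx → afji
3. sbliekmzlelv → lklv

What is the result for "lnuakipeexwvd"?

What's happening: keep one character in every 3, starting at position 3 (positions 3rd, 6th, 9th, ...).
Doing the same to "lnuakipeexwvd": "uiev".

uiev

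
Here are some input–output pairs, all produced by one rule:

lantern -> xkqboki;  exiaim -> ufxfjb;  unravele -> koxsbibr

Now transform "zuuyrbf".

Looking at the pairs, the operation is to shift every letter 3 places backward in the alphabet (wrapping around), then move the first character to the end.
Doing the same to "zuuyrbf": "rrvoycw".

rrvoycw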